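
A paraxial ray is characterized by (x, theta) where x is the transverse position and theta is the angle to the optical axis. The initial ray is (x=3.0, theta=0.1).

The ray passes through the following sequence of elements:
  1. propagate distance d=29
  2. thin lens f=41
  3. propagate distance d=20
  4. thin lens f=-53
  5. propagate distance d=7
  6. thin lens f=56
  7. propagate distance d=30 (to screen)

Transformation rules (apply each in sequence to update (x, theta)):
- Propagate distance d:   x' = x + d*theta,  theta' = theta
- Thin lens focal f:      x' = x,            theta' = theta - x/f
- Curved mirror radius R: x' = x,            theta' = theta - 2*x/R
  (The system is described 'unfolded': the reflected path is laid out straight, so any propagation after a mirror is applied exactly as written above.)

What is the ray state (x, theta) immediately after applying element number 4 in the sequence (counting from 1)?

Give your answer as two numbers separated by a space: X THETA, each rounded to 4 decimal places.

Initial: x=3.0000 theta=0.1000
After 1 (propagate distance d=29): x=5.9000 theta=0.1000
After 2 (thin lens f=41): x=5.9000 theta=-9/205 (≈-0.0439)
After 3 (propagate distance d=20): x=2059/410 (≈5.0220) theta=-9/205 (≈-0.0439)
After 4 (thin lens f=-53): x=2059/410 (≈5.0220) theta=221/4346 (≈0.0509)
Rounded to 4 decimal places: x = 5.0220, theta = 0.0509

Answer: 5.0220 0.0509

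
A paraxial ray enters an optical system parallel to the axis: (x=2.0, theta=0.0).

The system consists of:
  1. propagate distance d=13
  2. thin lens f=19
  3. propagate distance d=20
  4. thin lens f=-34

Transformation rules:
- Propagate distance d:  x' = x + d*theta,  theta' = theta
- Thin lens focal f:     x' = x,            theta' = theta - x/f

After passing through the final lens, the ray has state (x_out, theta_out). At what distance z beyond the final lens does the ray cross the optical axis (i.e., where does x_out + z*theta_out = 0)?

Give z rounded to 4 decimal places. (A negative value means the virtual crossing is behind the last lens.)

Answer: -0.9714

Derivation:
Initial: x=2.0000 theta=0.0000
After 1 (propagate distance d=13): x=2.0000 theta=0.0000
After 2 (thin lens f=19): x=2.0000 theta=-2/19 (≈-0.1053)
After 3 (propagate distance d=20): x=-2/19 (≈-0.1053) theta=-2/19 (≈-0.1053)
After 4 (thin lens f=-34): x=-2/19 (≈-0.1053) theta=-35/323 (≈-0.1084)
z_focus = -x_out/theta_out = -(-2/19)/(-35/323) = -34/35 ≈ -0.9714
Rounded to 4 decimal places: z = -0.9714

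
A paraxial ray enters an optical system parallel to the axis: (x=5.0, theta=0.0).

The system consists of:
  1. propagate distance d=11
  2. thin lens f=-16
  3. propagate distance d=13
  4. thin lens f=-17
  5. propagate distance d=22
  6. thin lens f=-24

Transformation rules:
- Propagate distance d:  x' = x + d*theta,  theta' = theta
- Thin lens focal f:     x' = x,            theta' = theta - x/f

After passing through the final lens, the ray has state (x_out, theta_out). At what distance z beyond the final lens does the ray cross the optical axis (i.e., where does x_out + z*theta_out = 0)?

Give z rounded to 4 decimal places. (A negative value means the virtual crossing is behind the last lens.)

Answer: -13.8444

Derivation:
Initial: x=5.0000 theta=0.0000
After 1 (propagate distance d=11): x=5.0000 theta=0.0000
After 2 (thin lens f=-16): x=5.0000 theta=0.3125
After 3 (propagate distance d=13): x=9.0625 theta=0.3125
After 4 (thin lens f=-17): x=9.0625 theta=115/136 (≈0.8456)
After 5 (propagate distance d=22): x=7525/272 (≈27.6654) theta=115/136 (≈0.8456)
After 6 (thin lens f=-24): x=7525/272 (≈27.6654) theta=13045/6528 (≈1.9983)
z_focus = -x_out/theta_out = -(7525/272)/(13045/6528) = -36120/2609 ≈ -13.8444
Rounded to 4 decimal places: z = -13.8444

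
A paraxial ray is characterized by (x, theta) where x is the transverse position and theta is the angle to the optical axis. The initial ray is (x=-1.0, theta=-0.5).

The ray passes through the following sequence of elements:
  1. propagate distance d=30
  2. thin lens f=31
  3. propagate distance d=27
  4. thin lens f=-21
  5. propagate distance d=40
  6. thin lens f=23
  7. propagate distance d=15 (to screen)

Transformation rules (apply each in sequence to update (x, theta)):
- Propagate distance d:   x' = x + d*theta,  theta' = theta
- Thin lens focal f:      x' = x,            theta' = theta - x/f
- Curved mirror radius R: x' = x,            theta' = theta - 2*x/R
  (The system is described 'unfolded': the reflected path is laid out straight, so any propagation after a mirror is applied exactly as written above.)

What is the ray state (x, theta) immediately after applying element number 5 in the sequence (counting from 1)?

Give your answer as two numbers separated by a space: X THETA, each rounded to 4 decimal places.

Initial: x=-1.0000 theta=-0.5000
After 1 (propagate distance d=30): x=-16.0000 theta=-0.5000
After 2 (thin lens f=31): x=-16.0000 theta=1/62 (≈0.0161)
After 3 (propagate distance d=27): x=-965/62 (≈-15.5645) theta=1/62 (≈0.0161)
After 4 (thin lens f=-21): x=-965/62 (≈-15.5645) theta=-472/651 (≈-0.7250)
After 5 (propagate distance d=40): x=-58025/1302 (≈-44.5661) theta=-472/651 (≈-0.7250)
Rounded to 4 decimal places: x = -44.5661, theta = -0.7250

Answer: -44.5661 -0.7250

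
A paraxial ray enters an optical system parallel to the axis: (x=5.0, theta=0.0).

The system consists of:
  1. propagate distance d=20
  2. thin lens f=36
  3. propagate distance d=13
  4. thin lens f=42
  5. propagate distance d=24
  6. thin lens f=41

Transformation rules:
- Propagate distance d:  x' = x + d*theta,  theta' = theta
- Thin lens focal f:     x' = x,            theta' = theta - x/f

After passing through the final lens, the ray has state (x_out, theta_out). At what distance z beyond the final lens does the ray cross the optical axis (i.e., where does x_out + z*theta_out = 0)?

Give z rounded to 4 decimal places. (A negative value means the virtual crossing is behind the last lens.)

Initial: x=5.0000 theta=0.0000
After 1 (propagate distance d=20): x=5.0000 theta=0.0000
After 2 (thin lens f=36): x=5.0000 theta=-5/36 (≈-0.1389)
After 3 (propagate distance d=13): x=115/36 (≈3.1944) theta=-5/36 (≈-0.1389)
After 4 (thin lens f=42): x=115/36 (≈3.1944) theta=-325/1512 (≈-0.2149)
After 5 (propagate distance d=24): x=-55/28 (≈-1.9643) theta=-325/1512 (≈-0.2149)
After 6 (thin lens f=41): x=-55/28 (≈-1.9643) theta=-10355/61992 (≈-0.1670)
z_focus = -x_out/theta_out = -(-55/28)/(-10355/61992) = -24354/2071 ≈ -11.7595
Rounded to 4 decimal places: z = -11.7595

Answer: -11.7595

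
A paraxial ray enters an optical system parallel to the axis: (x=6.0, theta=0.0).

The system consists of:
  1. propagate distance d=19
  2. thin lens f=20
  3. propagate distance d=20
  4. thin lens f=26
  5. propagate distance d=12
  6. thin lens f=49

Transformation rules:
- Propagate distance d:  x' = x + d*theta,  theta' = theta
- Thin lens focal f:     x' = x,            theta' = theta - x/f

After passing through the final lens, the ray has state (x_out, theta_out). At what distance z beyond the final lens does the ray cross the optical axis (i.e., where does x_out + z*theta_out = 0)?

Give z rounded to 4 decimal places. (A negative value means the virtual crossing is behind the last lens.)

Answer: -15.8919

Derivation:
Initial: x=6.0000 theta=0.0000
After 1 (propagate distance d=19): x=6.0000 theta=0.0000
After 2 (thin lens f=20): x=6.0000 theta=-0.3000
After 3 (propagate distance d=20): x=0.0000 theta=-0.3000
After 4 (thin lens f=26): x=0.0000 theta=-0.3000
After 5 (propagate distance d=12): x=-3.6000 theta=-0.3000
After 6 (thin lens f=49): x=-3.6000 theta=-111/490 (≈-0.2265)
z_focus = -x_out/theta_out = -(-3.6000)/(-111/490) = -588/37 ≈ -15.8919
Rounded to 4 decimal places: z = -15.8919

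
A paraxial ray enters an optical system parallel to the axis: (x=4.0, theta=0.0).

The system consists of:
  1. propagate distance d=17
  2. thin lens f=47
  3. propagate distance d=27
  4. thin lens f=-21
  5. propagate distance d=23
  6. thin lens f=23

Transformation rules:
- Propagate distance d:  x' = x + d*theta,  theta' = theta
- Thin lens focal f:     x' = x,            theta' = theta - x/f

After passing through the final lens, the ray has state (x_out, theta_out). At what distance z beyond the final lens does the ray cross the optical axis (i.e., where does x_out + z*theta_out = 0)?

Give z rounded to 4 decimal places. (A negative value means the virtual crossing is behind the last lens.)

Answer: 21.7405

Derivation:
Initial: x=4.0000 theta=0.0000
After 1 (propagate distance d=17): x=4.0000 theta=0.0000
After 2 (thin lens f=47): x=4.0000 theta=-4/47 (≈-0.0851)
After 3 (propagate distance d=27): x=80/47 (≈1.7021) theta=-4/47 (≈-0.0851)
After 4 (thin lens f=-21): x=80/47 (≈1.7021) theta=-4/987 (≈-0.0041)
After 5 (propagate distance d=23): x=1588/987 (≈1.6089) theta=-4/987 (≈-0.0041)
After 6 (thin lens f=23): x=1588/987 (≈1.6089) theta=-80/1081 (≈-0.0740)
z_focus = -x_out/theta_out = -(1588/987)/(-80/1081) = 9131/420 ≈ 21.7405
Rounded to 4 decimal places: z = 21.7405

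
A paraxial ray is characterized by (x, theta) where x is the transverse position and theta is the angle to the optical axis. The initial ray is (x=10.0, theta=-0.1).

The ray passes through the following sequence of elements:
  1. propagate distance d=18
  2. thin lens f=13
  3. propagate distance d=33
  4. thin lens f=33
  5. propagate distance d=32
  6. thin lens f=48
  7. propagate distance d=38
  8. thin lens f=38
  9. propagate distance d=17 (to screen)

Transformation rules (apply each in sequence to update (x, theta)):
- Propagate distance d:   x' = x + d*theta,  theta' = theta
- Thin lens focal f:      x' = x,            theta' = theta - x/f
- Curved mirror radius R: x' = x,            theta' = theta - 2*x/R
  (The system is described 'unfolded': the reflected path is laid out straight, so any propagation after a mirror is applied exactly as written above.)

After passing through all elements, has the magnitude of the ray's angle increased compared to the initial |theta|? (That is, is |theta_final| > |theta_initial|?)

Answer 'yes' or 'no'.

Initial: x=10.0000 theta=-0.1000
After 1 (propagate distance d=18): x=8.2000 theta=-0.1000
After 2 (thin lens f=13): x=8.2000 theta=-19/26 (≈-0.7308)
After 3 (propagate distance d=33): x=-2069/130 (≈-15.9154) theta=-19/26 (≈-0.7308)
After 4 (thin lens f=33): x=-2069/130 (≈-15.9154) theta=-41/165 (≈-0.2485)
After 5 (propagate distance d=32): x=-102389/4290 (≈-23.8669) theta=-41/165 (≈-0.2485)
After 6 (thin lens f=48): x=-102389/4290 (≈-23.8669) theta=51221/205920 (≈0.2487)
After 7 (propagate distance d=38): x=-1484137/102960 (≈-14.4147) theta=51221/205920 (≈0.2487)
After 8 (thin lens f=38): x=-1484137/102960 (≈-14.4147) theta=102389/163020 (≈0.6281)
After 9 (propagate distance d=17 (to screen)): x=-7311247/1956240 (≈-3.7374) theta=102389/163020 (≈0.6281)
|theta_initial|=0.1000 |theta_final|=102389/163020 (≈0.6281) -> increased

Answer: yes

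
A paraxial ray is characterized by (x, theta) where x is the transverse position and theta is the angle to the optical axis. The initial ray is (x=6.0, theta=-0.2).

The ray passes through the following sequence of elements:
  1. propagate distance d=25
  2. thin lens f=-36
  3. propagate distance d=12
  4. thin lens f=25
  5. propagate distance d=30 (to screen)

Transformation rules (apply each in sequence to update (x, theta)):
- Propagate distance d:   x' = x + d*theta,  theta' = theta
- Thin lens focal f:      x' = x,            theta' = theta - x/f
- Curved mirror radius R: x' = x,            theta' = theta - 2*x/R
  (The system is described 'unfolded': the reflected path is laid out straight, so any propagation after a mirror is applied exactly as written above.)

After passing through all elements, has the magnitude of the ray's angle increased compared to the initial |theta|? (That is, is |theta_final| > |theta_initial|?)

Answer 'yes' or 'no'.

Initial: x=6.0000 theta=-0.2000
After 1 (propagate distance d=25): x=1.0000 theta=-0.2000
After 2 (thin lens f=-36): x=1.0000 theta=-31/180 (≈-0.1722)
After 3 (propagate distance d=12): x=-16/15 (≈-1.0667) theta=-31/180 (≈-0.1722)
After 4 (thin lens f=25): x=-16/15 (≈-1.0667) theta=-583/4500 (≈-0.1296)
After 5 (propagate distance d=30 (to screen)): x=-743/150 (≈-4.9533) theta=-583/4500 (≈-0.1296)
|theta_initial|=0.2000 |theta_final|=583/4500 (≈0.1296) -> not increased

Answer: no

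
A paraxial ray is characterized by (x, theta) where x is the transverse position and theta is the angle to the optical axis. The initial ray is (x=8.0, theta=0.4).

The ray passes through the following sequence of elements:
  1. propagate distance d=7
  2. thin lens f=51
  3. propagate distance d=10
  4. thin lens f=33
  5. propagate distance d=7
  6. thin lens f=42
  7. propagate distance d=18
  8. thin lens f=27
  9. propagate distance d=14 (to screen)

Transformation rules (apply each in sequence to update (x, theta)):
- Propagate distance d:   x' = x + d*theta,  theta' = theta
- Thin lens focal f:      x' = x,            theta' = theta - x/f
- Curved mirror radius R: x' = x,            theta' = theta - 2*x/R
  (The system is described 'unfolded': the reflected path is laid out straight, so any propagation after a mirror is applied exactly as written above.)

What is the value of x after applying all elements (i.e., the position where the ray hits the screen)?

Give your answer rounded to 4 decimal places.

Answer: -5.1027

Derivation:
Initial: x=8.0000 theta=0.4000
After 1 (propagate distance d=7): x=10.8000 theta=0.4000
After 2 (thin lens f=51): x=10.8000 theta=16/85 (≈0.1882)
After 3 (propagate distance d=10): x=1078/85 (≈12.6824) theta=16/85 (≈0.1882)
After 4 (thin lens f=33): x=1078/85 (≈12.6824) theta=-10/51 (≈-0.1961)
After 5 (propagate distance d=7): x=2884/255 (≈11.3098) theta=-10/51 (≈-0.1961)
After 6 (thin lens f=42): x=2884/255 (≈11.3098) theta=-356/765 (≈-0.4654)
After 7 (propagate distance d=18): x=44/15 (≈2.9333) theta=-356/765 (≈-0.4654)
After 8 (thin lens f=27): x=44/15 (≈2.9333) theta=-3952/6885 (≈-0.5740)
After 9 (propagate distance d=14 (to screen)): x=-35132/6885 (≈-5.1027) theta=-3952/6885 (≈-0.5740)
Rounded to 4 decimal places: x = -5.1027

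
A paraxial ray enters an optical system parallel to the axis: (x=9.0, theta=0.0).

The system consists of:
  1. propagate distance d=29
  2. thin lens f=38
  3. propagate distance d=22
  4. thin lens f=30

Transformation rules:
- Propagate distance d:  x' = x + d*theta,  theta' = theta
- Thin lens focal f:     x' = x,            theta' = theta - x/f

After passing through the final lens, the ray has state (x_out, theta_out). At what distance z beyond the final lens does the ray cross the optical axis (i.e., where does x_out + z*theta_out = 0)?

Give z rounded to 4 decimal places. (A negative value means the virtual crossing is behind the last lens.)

Initial: x=9.0000 theta=0.0000
After 1 (propagate distance d=29): x=9.0000 theta=0.0000
After 2 (thin lens f=38): x=9.0000 theta=-9/38 (≈-0.2368)
After 3 (propagate distance d=22): x=72/19 (≈3.7895) theta=-9/38 (≈-0.2368)
After 4 (thin lens f=30): x=72/19 (≈3.7895) theta=-69/190 (≈-0.3632)
z_focus = -x_out/theta_out = -(72/19)/(-69/190) = 240/23 ≈ 10.4348
Rounded to 4 decimal places: z = 10.4348

Answer: 10.4348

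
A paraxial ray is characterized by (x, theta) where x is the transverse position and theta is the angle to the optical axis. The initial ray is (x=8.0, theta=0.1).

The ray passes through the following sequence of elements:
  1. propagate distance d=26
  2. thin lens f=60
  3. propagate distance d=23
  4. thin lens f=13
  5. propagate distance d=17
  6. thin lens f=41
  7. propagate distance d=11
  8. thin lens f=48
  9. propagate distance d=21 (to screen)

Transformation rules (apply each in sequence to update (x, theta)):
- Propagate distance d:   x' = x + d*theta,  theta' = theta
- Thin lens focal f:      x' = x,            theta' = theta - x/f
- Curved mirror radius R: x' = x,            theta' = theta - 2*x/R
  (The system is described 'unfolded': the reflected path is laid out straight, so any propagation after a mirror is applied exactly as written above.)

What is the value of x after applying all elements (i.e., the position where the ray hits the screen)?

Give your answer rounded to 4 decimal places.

Initial: x=8.0000 theta=0.1000
After 1 (propagate distance d=26): x=10.6000 theta=0.1000
After 2 (thin lens f=60): x=10.6000 theta=-23/300 (≈-0.0767)
After 3 (propagate distance d=23): x=2651/300 (≈8.8367) theta=-23/300 (≈-0.0767)
After 4 (thin lens f=13): x=2651/300 (≈8.8367) theta=-59/78 (≈-0.7564)
After 5 (propagate distance d=17): x=-5229/1300 (≈-4.0223) theta=-59/78 (≈-0.7564)
After 6 (thin lens f=41): x=-5229/1300 (≈-4.0223) theta=-105263/159900 (≈-0.6583)
After 7 (propagate distance d=11): x=-90053/7995 (≈-11.2637) theta=-105263/159900 (≈-0.6583)
After 8 (thin lens f=48): x=-90053/7995 (≈-11.2637) theta=-812891/1918800 (≈-0.4236)
After 9 (propagate distance d=21 (to screen)): x=-4298159/213200 (≈-20.1602) theta=-812891/1918800 (≈-0.4236)
Rounded to 4 decimal places: x = -20.1602

Answer: -20.1602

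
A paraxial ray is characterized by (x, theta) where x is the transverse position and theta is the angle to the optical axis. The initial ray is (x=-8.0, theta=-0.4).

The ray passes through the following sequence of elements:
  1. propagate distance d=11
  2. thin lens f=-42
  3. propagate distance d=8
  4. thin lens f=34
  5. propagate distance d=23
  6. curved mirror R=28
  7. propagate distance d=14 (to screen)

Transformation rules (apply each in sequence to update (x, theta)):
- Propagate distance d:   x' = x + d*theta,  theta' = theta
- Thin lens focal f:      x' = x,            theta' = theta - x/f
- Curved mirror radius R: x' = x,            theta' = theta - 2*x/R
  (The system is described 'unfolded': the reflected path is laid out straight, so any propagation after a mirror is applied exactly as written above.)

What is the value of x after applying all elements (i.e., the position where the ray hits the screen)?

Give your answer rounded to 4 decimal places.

Answer: -2.3373

Derivation:
Initial: x=-8.0000 theta=-0.4000
After 1 (propagate distance d=11): x=-12.4000 theta=-0.4000
After 2 (thin lens f=-42): x=-12.4000 theta=-73/105 (≈-0.6952)
After 3 (propagate distance d=8): x=-1886/105 (≈-17.9619) theta=-73/105 (≈-0.6952)
After 4 (thin lens f=34): x=-1886/105 (≈-17.9619) theta=-298/1785 (≈-0.1669)
After 5 (propagate distance d=23): x=-12972/595 (≈-21.8017) theta=-298/1785 (≈-0.1669)
After 6 (curved mirror R=28): x=-12972/595 (≈-21.8017) theta=17372/12495 (≈1.3903)
After 7 (propagate distance d=14 (to screen)): x=-596/255 (≈-2.3373) theta=17372/12495 (≈1.3903)
Rounded to 4 decimal places: x = -2.3373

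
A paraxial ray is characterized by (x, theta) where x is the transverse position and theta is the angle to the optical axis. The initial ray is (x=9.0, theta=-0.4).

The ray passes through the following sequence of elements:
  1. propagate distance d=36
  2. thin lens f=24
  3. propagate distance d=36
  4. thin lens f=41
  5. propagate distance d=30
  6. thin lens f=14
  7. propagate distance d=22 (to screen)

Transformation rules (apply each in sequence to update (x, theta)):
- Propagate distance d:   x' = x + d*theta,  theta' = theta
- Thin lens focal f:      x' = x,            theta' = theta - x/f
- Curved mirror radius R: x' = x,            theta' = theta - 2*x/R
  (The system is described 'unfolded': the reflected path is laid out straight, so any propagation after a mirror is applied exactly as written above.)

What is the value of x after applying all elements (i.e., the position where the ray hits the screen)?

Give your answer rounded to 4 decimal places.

Initial: x=9.0000 theta=-0.4000
After 1 (propagate distance d=36): x=-5.4000 theta=-0.4000
After 2 (thin lens f=24): x=-5.4000 theta=-0.1750
After 3 (propagate distance d=36): x=-11.7000 theta=-0.1750
After 4 (thin lens f=41): x=-11.7000 theta=181/1640 (≈0.1104)
After 5 (propagate distance d=30): x=-6879/820 (≈-8.3890) theta=181/1640 (≈0.1104)
After 6 (thin lens f=14): x=-6879/820 (≈-8.3890) theta=4073/5740 (≈0.7096)
After 7 (propagate distance d=22 (to screen)): x=41453/5740 (≈7.2218) theta=4073/5740 (≈0.7096)
Rounded to 4 decimal places: x = 7.2218

Answer: 7.2218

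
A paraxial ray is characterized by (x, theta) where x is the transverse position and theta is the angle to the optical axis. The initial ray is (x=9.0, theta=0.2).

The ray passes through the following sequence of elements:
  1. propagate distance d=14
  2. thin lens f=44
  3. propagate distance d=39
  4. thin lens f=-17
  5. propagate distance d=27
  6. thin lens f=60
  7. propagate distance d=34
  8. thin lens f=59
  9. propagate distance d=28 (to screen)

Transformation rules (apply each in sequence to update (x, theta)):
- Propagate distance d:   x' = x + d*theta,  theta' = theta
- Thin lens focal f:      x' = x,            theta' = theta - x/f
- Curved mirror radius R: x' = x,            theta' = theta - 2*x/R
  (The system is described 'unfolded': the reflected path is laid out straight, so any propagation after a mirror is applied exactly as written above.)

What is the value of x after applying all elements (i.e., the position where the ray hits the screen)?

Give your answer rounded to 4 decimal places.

Answer: 16.3201

Derivation:
Initial: x=9.0000 theta=0.2000
After 1 (propagate distance d=14): x=11.8000 theta=0.2000
After 2 (thin lens f=44): x=11.8000 theta=-3/44 (≈-0.0682)
After 3 (propagate distance d=39): x=2011/220 (≈9.1409) theta=-3/44 (≈-0.0682)
After 4 (thin lens f=-17): x=2011/220 (≈9.1409) theta=439/935 (≈0.4695)
After 5 (propagate distance d=27): x=81599/3740 (≈21.8179) theta=439/935 (≈0.4695)
After 6 (thin lens f=60): x=81599/3740 (≈21.8179) theta=23761/224400 (≈0.1059)
After 7 (propagate distance d=34): x=2851907/112200 (≈25.4181) theta=23761/224400 (≈0.1059)
After 8 (thin lens f=59): x=2851907/112200 (≈25.4181) theta=-860383/2647920 (≈-0.3249)
After 9 (propagate distance d=28 (to screen)): x=36011901/2206600 (≈16.3201) theta=-860383/2647920 (≈-0.3249)
Rounded to 4 decimal places: x = 16.3201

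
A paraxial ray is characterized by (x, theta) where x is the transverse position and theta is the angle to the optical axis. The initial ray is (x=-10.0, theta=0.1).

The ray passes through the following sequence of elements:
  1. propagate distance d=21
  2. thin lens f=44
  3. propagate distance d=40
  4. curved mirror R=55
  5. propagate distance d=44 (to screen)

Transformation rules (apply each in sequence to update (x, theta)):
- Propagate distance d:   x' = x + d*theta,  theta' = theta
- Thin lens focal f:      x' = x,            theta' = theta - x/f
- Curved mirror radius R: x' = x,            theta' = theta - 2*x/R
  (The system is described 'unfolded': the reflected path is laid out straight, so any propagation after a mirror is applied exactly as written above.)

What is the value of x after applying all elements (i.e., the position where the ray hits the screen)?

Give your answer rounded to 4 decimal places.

Answer: 10.3309

Derivation:
Initial: x=-10.0000 theta=0.1000
After 1 (propagate distance d=21): x=-7.9000 theta=0.1000
After 2 (thin lens f=44): x=-7.9000 theta=123/440 (≈0.2795)
After 3 (propagate distance d=40): x=361/110 (≈3.2818) theta=123/440 (≈0.2795)
After 4 (curved mirror R=55): x=361/110 (≈3.2818) theta=3877/24200 (≈0.1602)
After 5 (propagate distance d=44 (to screen)): x=2841/275 (≈10.3309) theta=3877/24200 (≈0.1602)
Rounded to 4 decimal places: x = 10.3309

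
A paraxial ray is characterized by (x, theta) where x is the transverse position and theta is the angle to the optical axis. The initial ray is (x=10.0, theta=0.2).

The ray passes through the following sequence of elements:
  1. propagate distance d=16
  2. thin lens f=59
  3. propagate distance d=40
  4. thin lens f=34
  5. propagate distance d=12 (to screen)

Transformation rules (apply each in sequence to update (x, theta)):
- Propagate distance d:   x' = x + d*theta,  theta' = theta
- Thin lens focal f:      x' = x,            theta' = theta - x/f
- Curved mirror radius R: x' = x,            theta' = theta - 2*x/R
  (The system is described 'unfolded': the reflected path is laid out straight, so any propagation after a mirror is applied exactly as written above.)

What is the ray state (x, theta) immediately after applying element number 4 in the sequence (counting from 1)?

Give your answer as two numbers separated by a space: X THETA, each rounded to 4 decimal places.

Initial: x=10.0000 theta=0.2000
After 1 (propagate distance d=16): x=13.2000 theta=0.2000
After 2 (thin lens f=59): x=13.2000 theta=-7/295 (≈-0.0237)
After 3 (propagate distance d=40): x=3614/295 (≈12.2508) theta=-7/295 (≈-0.0237)
After 4 (thin lens f=34): x=3614/295 (≈12.2508) theta=-1926/5015 (≈-0.3840)
Rounded to 4 decimal places: x = 12.2508, theta = -0.3840

Answer: 12.2508 -0.3840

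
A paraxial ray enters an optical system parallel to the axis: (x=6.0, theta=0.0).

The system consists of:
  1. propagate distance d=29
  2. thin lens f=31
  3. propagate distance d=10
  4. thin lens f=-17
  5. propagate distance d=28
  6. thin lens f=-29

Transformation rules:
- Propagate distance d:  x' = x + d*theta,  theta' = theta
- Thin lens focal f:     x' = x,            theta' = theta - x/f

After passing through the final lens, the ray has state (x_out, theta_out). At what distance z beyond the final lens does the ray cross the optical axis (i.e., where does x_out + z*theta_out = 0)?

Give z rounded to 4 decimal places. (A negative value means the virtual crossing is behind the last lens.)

Answer: -23.2496

Derivation:
Initial: x=6.0000 theta=0.0000
After 1 (propagate distance d=29): x=6.0000 theta=0.0000
After 2 (thin lens f=31): x=6.0000 theta=-6/31 (≈-0.1935)
After 3 (propagate distance d=10): x=126/31 (≈4.0645) theta=-6/31 (≈-0.1935)
After 4 (thin lens f=-17): x=126/31 (≈4.0645) theta=24/527 (≈0.0455)
After 5 (propagate distance d=28): x=2814/527 (≈5.3397) theta=24/527 (≈0.0455)
After 6 (thin lens f=-29): x=2814/527 (≈5.3397) theta=3510/15283 (≈0.2297)
z_focus = -x_out/theta_out = -(2814/527)/(3510/15283) = -13601/585 ≈ -23.2496
Rounded to 4 decimal places: z = -23.2496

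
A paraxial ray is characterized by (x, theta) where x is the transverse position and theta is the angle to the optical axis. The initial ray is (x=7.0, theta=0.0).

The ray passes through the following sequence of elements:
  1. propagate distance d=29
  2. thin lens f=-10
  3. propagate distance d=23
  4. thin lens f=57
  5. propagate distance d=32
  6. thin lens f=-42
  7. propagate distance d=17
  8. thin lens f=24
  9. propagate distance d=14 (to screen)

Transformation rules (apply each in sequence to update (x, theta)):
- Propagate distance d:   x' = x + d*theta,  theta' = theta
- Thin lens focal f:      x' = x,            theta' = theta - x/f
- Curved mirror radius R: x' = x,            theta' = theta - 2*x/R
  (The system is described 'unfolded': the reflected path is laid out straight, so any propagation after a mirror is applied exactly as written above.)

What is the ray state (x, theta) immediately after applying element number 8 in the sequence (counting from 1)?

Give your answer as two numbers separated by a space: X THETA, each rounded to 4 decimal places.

Answer: 50.7096 -1.0436

Derivation:
Initial: x=7.0000 theta=0.0000
After 1 (propagate distance d=29): x=7.0000 theta=0.0000
After 2 (thin lens f=-10): x=7.0000 theta=0.7000
After 3 (propagate distance d=23): x=23.1000 theta=0.7000
After 4 (thin lens f=57): x=23.1000 theta=28/95 (≈0.2947)
After 5 (propagate distance d=32): x=6181/190 (≈32.5316) theta=28/95 (≈0.2947)
After 6 (thin lens f=-42): x=6181/190 (≈32.5316) theta=1219/1140 (≈1.0693)
After 7 (propagate distance d=17): x=57809/1140 (≈50.7096) theta=1219/1140 (≈1.0693)
After 8 (thin lens f=24): x=57809/1140 (≈50.7096) theta=-28553/27360 (≈-1.0436)
Rounded to 4 decimal places: x = 50.7096, theta = -1.0436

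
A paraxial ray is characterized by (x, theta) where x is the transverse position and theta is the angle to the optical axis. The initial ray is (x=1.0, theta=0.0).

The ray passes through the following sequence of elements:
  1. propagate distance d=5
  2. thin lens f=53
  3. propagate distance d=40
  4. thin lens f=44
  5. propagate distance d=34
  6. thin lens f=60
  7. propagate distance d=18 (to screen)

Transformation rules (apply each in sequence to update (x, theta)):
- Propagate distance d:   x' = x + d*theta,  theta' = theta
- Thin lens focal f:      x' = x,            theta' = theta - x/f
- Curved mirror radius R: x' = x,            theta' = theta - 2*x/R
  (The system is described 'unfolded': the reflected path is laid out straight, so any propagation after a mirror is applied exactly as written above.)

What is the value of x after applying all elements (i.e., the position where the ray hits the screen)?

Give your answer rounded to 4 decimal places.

Answer: -0.8500

Derivation:
Initial: x=1.0000 theta=0.0000
After 1 (propagate distance d=5): x=1.0000 theta=0.0000
After 2 (thin lens f=53): x=1.0000 theta=-1/53 (≈-0.0189)
After 3 (propagate distance d=40): x=13/53 (≈0.2453) theta=-1/53 (≈-0.0189)
After 4 (thin lens f=44): x=13/53 (≈0.2453) theta=-57/2332 (≈-0.0244)
After 5 (propagate distance d=34): x=-683/1166 (≈-0.5858) theta=-57/2332 (≈-0.0244)
After 6 (thin lens f=60): x=-683/1166 (≈-0.5858) theta=-1027/69960 (≈-0.0147)
After 7 (propagate distance d=18 (to screen)): x=-0.8500 theta=-1027/69960 (≈-0.0147)
Rounded to 4 decimal places: x = -0.8500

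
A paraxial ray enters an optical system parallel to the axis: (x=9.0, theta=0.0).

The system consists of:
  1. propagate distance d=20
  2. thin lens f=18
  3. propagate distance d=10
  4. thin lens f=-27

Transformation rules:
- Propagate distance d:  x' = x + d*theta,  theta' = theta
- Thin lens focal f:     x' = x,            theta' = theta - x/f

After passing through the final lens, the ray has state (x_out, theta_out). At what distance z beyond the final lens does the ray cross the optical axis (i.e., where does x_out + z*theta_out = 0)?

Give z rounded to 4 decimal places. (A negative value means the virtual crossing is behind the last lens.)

Answer: 11.3684

Derivation:
Initial: x=9.0000 theta=0.0000
After 1 (propagate distance d=20): x=9.0000 theta=0.0000
After 2 (thin lens f=18): x=9.0000 theta=-0.5000
After 3 (propagate distance d=10): x=4.0000 theta=-0.5000
After 4 (thin lens f=-27): x=4.0000 theta=-19/54 (≈-0.3519)
z_focus = -x_out/theta_out = -(4.0000)/(-19/54) = 216/19 ≈ 11.3684
Rounded to 4 decimal places: z = 11.3684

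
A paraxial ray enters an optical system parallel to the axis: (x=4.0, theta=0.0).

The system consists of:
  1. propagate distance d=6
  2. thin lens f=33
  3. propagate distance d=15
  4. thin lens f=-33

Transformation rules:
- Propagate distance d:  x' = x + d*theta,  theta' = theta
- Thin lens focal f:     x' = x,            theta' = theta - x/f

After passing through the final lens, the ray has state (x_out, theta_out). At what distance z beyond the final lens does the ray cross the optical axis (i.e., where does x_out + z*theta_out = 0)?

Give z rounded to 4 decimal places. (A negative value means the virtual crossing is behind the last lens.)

Initial: x=4.0000 theta=0.0000
After 1 (propagate distance d=6): x=4.0000 theta=0.0000
After 2 (thin lens f=33): x=4.0000 theta=-4/33 (≈-0.1212)
After 3 (propagate distance d=15): x=24/11 (≈2.1818) theta=-4/33 (≈-0.1212)
After 4 (thin lens f=-33): x=24/11 (≈2.1818) theta=-20/363 (≈-0.0551)
z_focus = -x_out/theta_out = -(24/11)/(-20/363) = 39.6000
Rounded to 4 decimal places: z = 39.6000

Answer: 39.6000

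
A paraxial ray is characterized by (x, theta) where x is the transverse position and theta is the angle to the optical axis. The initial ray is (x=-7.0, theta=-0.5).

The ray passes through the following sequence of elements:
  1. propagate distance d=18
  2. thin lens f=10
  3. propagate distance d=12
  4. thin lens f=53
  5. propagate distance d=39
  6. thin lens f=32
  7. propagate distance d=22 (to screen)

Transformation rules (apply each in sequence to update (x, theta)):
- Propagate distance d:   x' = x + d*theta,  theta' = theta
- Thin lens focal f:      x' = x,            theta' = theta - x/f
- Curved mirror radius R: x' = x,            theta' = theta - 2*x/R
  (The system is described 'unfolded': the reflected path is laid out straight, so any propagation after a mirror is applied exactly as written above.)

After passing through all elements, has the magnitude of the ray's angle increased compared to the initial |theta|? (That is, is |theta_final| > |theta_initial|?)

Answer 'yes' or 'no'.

Answer: no

Derivation:
Initial: x=-7.0000 theta=-0.5000
After 1 (propagate distance d=18): x=-16.0000 theta=-0.5000
After 2 (thin lens f=10): x=-16.0000 theta=1.1000
After 3 (propagate distance d=12): x=-2.8000 theta=1.1000
After 4 (thin lens f=53): x=-2.8000 theta=611/530 (≈1.1528)
After 5 (propagate distance d=39): x=4469/106 (≈42.1604) theta=611/530 (≈1.1528)
After 6 (thin lens f=32): x=4469/106 (≈42.1604) theta=-2793/16960 (≈-0.1647)
After 7 (propagate distance d=22 (to screen)): x=326797/8480 (≈38.5374) theta=-2793/16960 (≈-0.1647)
|theta_initial|=0.5000 |theta_final|=2793/16960 (≈0.1647) -> not increased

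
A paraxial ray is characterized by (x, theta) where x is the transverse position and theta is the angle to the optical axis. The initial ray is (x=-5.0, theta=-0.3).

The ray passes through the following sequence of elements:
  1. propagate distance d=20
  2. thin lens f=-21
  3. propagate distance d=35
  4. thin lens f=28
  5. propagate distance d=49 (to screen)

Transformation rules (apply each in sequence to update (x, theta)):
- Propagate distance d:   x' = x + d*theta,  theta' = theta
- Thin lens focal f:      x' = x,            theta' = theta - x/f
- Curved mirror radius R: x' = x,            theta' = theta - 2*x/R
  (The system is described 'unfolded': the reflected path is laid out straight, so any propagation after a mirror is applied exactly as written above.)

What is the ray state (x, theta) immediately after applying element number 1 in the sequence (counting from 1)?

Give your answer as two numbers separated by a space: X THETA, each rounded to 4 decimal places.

Answer: -11.0000 -0.3000

Derivation:
Initial: x=-5.0000 theta=-0.3000
After 1 (propagate distance d=20): x=-11.0000 theta=-0.3000
Rounded to 4 decimal places: x = -11.0000, theta = -0.3000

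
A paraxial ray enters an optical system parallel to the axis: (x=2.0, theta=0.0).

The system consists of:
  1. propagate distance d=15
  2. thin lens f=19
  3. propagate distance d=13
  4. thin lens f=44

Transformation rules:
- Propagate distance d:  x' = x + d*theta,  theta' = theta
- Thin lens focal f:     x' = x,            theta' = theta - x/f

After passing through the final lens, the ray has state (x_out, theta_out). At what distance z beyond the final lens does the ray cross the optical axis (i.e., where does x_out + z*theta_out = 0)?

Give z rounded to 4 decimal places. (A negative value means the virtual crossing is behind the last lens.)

Answer: 5.2800

Derivation:
Initial: x=2.0000 theta=0.0000
After 1 (propagate distance d=15): x=2.0000 theta=0.0000
After 2 (thin lens f=19): x=2.0000 theta=-2/19 (≈-0.1053)
After 3 (propagate distance d=13): x=12/19 (≈0.6316) theta=-2/19 (≈-0.1053)
After 4 (thin lens f=44): x=12/19 (≈0.6316) theta=-25/209 (≈-0.1196)
z_focus = -x_out/theta_out = -(12/19)/(-25/209) = 5.2800
Rounded to 4 decimal places: z = 5.2800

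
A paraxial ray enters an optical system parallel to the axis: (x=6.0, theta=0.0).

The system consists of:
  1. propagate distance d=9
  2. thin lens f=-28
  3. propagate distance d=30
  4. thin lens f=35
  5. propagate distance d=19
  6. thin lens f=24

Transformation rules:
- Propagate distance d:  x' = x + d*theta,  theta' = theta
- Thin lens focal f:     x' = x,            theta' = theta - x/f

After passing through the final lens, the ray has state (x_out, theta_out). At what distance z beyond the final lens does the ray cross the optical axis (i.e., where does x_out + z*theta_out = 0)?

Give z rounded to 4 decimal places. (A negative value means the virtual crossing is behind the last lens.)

Answer: 17.8238

Derivation:
Initial: x=6.0000 theta=0.0000
After 1 (propagate distance d=9): x=6.0000 theta=0.0000
After 2 (thin lens f=-28): x=6.0000 theta=3/14 (≈0.2143)
After 3 (propagate distance d=30): x=87/7 (≈12.4286) theta=3/14 (≈0.2143)
After 4 (thin lens f=35): x=87/7 (≈12.4286) theta=-69/490 (≈-0.1408)
After 5 (propagate distance d=19): x=4779/490 (≈9.7531) theta=-69/490 (≈-0.1408)
After 6 (thin lens f=24): x=4779/490 (≈9.7531) theta=-429/784 (≈-0.5472)
z_focus = -x_out/theta_out = -(4779/490)/(-429/784) = 12744/715 ≈ 17.8238
Rounded to 4 decimal places: z = 17.8238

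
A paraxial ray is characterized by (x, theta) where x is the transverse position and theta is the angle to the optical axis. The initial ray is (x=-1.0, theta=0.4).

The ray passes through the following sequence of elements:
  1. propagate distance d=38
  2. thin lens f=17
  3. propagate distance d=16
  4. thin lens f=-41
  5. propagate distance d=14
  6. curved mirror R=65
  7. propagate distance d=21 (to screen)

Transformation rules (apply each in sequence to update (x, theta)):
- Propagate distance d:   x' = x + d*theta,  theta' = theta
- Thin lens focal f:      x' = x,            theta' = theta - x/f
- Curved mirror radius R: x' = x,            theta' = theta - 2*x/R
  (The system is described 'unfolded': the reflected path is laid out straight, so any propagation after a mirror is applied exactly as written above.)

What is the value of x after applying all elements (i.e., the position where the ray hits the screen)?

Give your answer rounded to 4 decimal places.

Initial: x=-1.0000 theta=0.4000
After 1 (propagate distance d=38): x=14.2000 theta=0.4000
After 2 (thin lens f=17): x=14.2000 theta=-37/85 (≈-0.4353)
After 3 (propagate distance d=16): x=123/17 (≈7.2353) theta=-37/85 (≈-0.4353)
After 4 (thin lens f=-41): x=123/17 (≈7.2353) theta=-22/85 (≈-0.2588)
After 5 (propagate distance d=14): x=307/85 (≈3.6118) theta=-22/85 (≈-0.2588)
After 6 (curved mirror R=65): x=307/85 (≈3.6118) theta=-2044/5525 (≈-0.3700)
After 7 (propagate distance d=21 (to screen)): x=-22969/5525 (≈-4.1573) theta=-2044/5525 (≈-0.3700)
Rounded to 4 decimal places: x = -4.1573

Answer: -4.1573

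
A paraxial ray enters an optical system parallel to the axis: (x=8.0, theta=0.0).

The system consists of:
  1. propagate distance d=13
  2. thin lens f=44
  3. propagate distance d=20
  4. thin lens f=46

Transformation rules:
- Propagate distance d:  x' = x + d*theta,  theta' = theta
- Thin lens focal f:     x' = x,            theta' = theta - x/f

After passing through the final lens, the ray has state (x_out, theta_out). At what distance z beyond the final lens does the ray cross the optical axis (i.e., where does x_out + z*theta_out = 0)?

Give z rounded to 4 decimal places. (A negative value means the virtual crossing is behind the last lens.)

Initial: x=8.0000 theta=0.0000
After 1 (propagate distance d=13): x=8.0000 theta=0.0000
After 2 (thin lens f=44): x=8.0000 theta=-2/11 (≈-0.1818)
After 3 (propagate distance d=20): x=48/11 (≈4.3636) theta=-2/11 (≈-0.1818)
After 4 (thin lens f=46): x=48/11 (≈4.3636) theta=-70/253 (≈-0.2767)
z_focus = -x_out/theta_out = -(48/11)/(-70/253) = 552/35 ≈ 15.7714
Rounded to 4 decimal places: z = 15.7714

Answer: 15.7714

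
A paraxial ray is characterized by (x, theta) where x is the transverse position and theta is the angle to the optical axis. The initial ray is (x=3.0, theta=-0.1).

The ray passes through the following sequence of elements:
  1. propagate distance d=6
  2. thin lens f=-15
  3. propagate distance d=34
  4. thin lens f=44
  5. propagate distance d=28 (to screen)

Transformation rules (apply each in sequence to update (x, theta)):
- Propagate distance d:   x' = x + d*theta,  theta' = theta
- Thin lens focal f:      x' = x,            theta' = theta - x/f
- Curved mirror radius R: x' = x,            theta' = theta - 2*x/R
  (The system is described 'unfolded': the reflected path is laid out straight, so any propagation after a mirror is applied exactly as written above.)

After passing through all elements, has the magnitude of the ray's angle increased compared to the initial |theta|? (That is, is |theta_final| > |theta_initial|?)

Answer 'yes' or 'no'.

Answer: no

Derivation:
Initial: x=3.0000 theta=-0.1000
After 1 (propagate distance d=6): x=2.4000 theta=-0.1000
After 2 (thin lens f=-15): x=2.4000 theta=0.0600
After 3 (propagate distance d=34): x=4.4400 theta=0.0600
After 4 (thin lens f=44): x=4.4400 theta=-9/220 (≈-0.0409)
After 5 (propagate distance d=28 (to screen)): x=906/275 (≈3.2945) theta=-9/220 (≈-0.0409)
|theta_initial|=0.1000 |theta_final|=9/220 (≈0.0409) -> not increased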